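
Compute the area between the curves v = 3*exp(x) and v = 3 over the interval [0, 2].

-9 + 3*exp(2)

On [0, 2], (3*exp(x)) - (3) = 3*exp(x) - 3 is ≥ 0 throughout, so the area is a single integral of |3*exp(x) - 3|.
∫[0,2] (3*exp(x) - 3) dx = -9 + 3*exp(2).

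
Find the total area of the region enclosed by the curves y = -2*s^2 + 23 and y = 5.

72

Set the curves equal: -2*s^2 + 23 = 5, so -2*s^2 + 18 = 0, which factors as -2*(s - 3)*(s + 3) = 0. The curves meet at s = -3, 3.
On [-3, 3], y = -2*s^2 + 23 is on top; that piece has area ∫[-3,3] (-2*s^2 + 18) ds = 72.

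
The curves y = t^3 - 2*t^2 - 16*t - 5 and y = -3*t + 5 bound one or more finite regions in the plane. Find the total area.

Set the curves equal: t^3 - 2*t^2 - 16*t - 5 = -3*t + 5, so t^3 - 2*t^2 - 13*t - 10 = 0, which factors as (t - 5)*(t + 1)*(t + 2) = 0. The curves meet at t = -2, -1, 5.
On [-2, -1], y = t^3 - 2*t^2 - 16*t - 5 is on top; that piece has area ∫[-2,-1] (t^3 - 2*t^2 - 13*t - 10) dt = 13/12.
On [-1, 5], y = -3*t + 5 is on top; that piece has area ∫[-1,5] (-(t^3 - 2*t^2 - 13*t - 10)) dt = 144.
Total enclosed area = 13/12 + 144 = 1741/12.

1741/12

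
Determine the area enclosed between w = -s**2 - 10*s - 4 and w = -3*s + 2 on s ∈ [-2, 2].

101/3

The difference (-s**2 - 10*s - 4) - (-3*s + 2) = -s**2 - 7*s - 6 changes sign at s = -1 inside [-2, 2], so split the integral there.
∫[-2,-1] (-s**2 - 7*s - 6) ds = 13/6.
∫[-1,2] (-s**2 - 7*s - 6) ds = -63/2; the area of that piece is 63/2.
Total area = 13/6 + 63/2 = 101/3.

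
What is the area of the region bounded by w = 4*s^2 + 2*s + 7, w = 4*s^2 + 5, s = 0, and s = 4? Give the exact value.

On [0, 4], (4*s^2 + 2*s + 7) - (4*s^2 + 5) = 2*s + 2 is ≥ 0 throughout, so the area is a single integral of |2*s + 2|.
∫[0,4] (2*s + 2) ds = 24.

24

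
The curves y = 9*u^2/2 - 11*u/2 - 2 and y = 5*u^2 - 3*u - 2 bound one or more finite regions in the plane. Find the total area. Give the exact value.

125/12

Set the curves equal: 9*u^2/2 - 11*u/2 - 2 = 5*u^2 - 3*u - 2, so -u^2/2 - 5*u/2 = 0, which factors as -u*(u + 5)/2 = 0. The curves meet at u = -5, 0.
On [-5, 0], y = 9*u^2/2 - 11*u/2 - 2 is on top; that piece has area ∫[-5,0] (-u^2/2 - 5*u/2) du = 125/12.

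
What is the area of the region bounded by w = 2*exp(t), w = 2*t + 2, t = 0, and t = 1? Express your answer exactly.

-5 + 2*exp(1)

On [0, 1], (2*exp(t)) - (2*t + 2) = -2*t + 2*exp(t) - 2 is ≥ 0 throughout, so the area is a single integral of |-2*t + 2*exp(t) - 2|.
∫[0,1] (-2*t + 2*exp(t) - 2) dt = -5 + 2*exp(1).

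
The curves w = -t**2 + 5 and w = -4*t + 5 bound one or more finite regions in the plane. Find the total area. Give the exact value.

32/3

Set the curves equal: -t**2 + 5 = -4*t + 5, so -t**2 + 4*t = 0, which factors as -t*(t - 4) = 0. The curves meet at t = 0, 4.
On [0, 4], w = -t**2 + 5 is on top; that piece has area ∫[0,4] (-t**2 + 4*t) dt = 32/3.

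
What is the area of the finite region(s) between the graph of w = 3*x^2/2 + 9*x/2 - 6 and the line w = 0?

125/4

The curve meets the x-axis where 3*x^2/2 + 9*x/2 - 6 = 0, i.e. 3*(x - 1)*(x + 4)/2 = 0, at x = -4, 1.
On [-4, 1] the curve lies below the axis; ∫[-4,1] (3*x^2/2 + 9*x/2 - 6) dx = -125/4, giving area 125/4.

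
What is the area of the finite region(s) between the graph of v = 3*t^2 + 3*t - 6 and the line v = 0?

27/2

The curve meets the t-axis where 3*t^2 + 3*t - 6 = 0, i.e. 3*(t - 1)*(t + 2) = 0, at t = -2, 1.
On [-2, 1] the curve lies below the axis; ∫[-2,1] (3*t^2 + 3*t - 6) dt = -27/2, giving area 27/2.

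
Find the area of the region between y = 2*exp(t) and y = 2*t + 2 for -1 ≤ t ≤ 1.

-4 - 2*exp(-1) + 2*exp(1)

On [-1, 1], (2*exp(t)) - (2*t + 2) = -2*t + 2*exp(t) - 2 is ≥ 0 throughout, so the area is a single integral of |-2*t + 2*exp(t) - 2|.
∫[-1,1] (-2*t + 2*exp(t) - 2) dt = -4 - 2*exp(-1) + 2*exp(1).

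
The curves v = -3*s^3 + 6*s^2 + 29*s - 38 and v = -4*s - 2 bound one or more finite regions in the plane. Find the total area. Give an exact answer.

937/4

Set the curves equal: -3*s^3 + 6*s^2 + 29*s - 38 = -4*s - 2, so -3*s^3 + 6*s^2 + 33*s - 36 = 0, which factors as -3*(s - 4)*(s - 1)*(s + 3) = 0. The curves meet at s = -3, 1, 4.
On [-3, 1], v = -4*s - 2 is on top; that piece has area ∫[-3,1] (-(-3*s^3 + 6*s^2 + 33*s - 36)) ds = 160.
On [1, 4], v = -3*s^3 + 6*s^2 + 29*s - 38 is on top; that piece has area ∫[1,4] (-3*s^3 + 6*s^2 + 33*s - 36) ds = 297/4.
Total enclosed area = 160 + 297/4 = 937/4.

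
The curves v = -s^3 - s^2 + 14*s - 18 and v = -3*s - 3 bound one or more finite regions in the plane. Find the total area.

568/3

Set the curves equal: -s^3 - s^2 + 14*s - 18 = -3*s - 3, so -s^3 - s^2 + 17*s - 15 = 0, which factors as -(s - 3)*(s - 1)*(s + 5) = 0. The curves meet at s = -5, 1, 3.
On [-5, 1], v = -3*s - 3 is on top; that piece has area ∫[-5,1] (-(-s^3 - s^2 + 17*s - 15)) ds = 180.
On [1, 3], v = -s^3 - s^2 + 14*s - 18 is on top; that piece has area ∫[1,3] (-s^3 - s^2 + 17*s - 15) ds = 28/3.
Total enclosed area = 180 + 28/3 = 568/3.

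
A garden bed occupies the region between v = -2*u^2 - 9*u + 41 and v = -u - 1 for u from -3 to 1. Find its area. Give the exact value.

On [-3, 1], (-2*u^2 - 9*u + 41) - (-u - 1) = -2*u^2 - 8*u + 42 is ≥ 0 throughout, so the area is a single integral of |-2*u^2 - 8*u + 42|.
∫[-3,1] (-2*u^2 - 8*u + 42) du = 544/3.

544/3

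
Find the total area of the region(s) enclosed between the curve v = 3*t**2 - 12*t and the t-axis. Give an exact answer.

The curve meets the t-axis where 3*t**2 - 12*t = 0, i.e. 3*t*(t - 4) = 0, at t = 0, 4.
On [0, 4] the curve lies below the axis; ∫[0,4] (3*t**2 - 12*t) dt = -32, giving area 32.

32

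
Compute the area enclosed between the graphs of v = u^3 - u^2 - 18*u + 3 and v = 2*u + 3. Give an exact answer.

Set the curves equal: u^3 - u^2 - 18*u + 3 = 2*u + 3, so u^3 - u^2 - 20*u = 0, which factors as u*(u - 5)*(u + 4) = 0. The curves meet at u = -4, 0, 5.
On [-4, 0], v = u^3 - u^2 - 18*u + 3 is on top; that piece has area ∫[-4,0] (u^3 - u^2 - 20*u) du = 224/3.
On [0, 5], v = 2*u + 3 is on top; that piece has area ∫[0,5] (-(u^3 - u^2 - 20*u)) du = 1625/12.
Total enclosed area = 224/3 + 1625/12 = 2521/12.

2521/12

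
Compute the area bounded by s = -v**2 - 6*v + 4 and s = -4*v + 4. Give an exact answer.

Both boundary curves give s as a function of v, so integrate with respect to v. Setting them equal: -v**2 - 2*v = 0, i.e. -v*(v + 2) = 0, so they meet at v = -2, 0.
For v in [-2, 0], s = -v**2 - 6*v + 4 is on the right; area = ∫[-2,0] (-v**2 - 2*v) dv = 4/3.

4/3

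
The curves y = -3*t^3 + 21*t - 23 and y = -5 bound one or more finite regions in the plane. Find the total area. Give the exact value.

Set the curves equal: -3*t^3 + 21*t - 23 = -5, so -3*t^3 + 21*t - 18 = 0, which factors as -3*(t - 2)*(t - 1)*(t + 3) = 0. The curves meet at t = -3, 1, 2.
On [-3, 1], y = -5 is on top; that piece has area ∫[-3,1] (-(-3*t^3 + 21*t - 18)) dt = 96.
On [1, 2], y = -3*t^3 + 21*t - 23 is on top; that piece has area ∫[1,2] (-3*t^3 + 21*t - 18) dt = 9/4.
Total enclosed area = 96 + 9/4 = 393/4.

393/4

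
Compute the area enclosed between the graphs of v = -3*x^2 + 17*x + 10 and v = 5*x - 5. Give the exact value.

108

Set the curves equal: -3*x^2 + 17*x + 10 = 5*x - 5, so -3*x^2 + 12*x + 15 = 0, which factors as -3*(x - 5)*(x + 1) = 0. The curves meet at x = -1, 5.
On [-1, 5], v = -3*x^2 + 17*x + 10 is on top; that piece has area ∫[-1,5] (-3*x^2 + 12*x + 15) dx = 108.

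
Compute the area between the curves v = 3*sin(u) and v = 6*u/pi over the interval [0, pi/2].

3 - 3*pi/4

On [0, pi/2], (3*sin(u)) - (6*u/pi) = -6*u/pi + 3*sin(u) is ≥ 0 throughout, so the area is a single integral of |-6*u/pi + 3*sin(u)|.
∫[0,pi/2] (-6*u/pi + 3*sin(u)) du = 3 - 3*pi/4.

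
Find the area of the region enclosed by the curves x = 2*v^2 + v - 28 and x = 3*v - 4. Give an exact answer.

Both boundary curves give x as a function of v, so integrate with respect to v. Setting them equal: 2*v^2 - 2*v - 24 = 0, i.e. 2*(v - 4)*(v + 3) = 0, so they meet at v = -3, 4.
For v in [-3, 4], x = 2*v^2 + v - 28 is on the left; area = ∫[-3,4] (-(2*v^2 - 2*v - 24)) dv = 343/3.

343/3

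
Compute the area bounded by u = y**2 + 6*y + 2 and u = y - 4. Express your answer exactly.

Both boundary curves give u as a function of y, so integrate with respect to y. Setting them equal: y**2 + 5*y + 6 = 0, i.e. (y + 2)*(y + 3) = 0, so they meet at y = -3, -2.
For y in [-3, -2], u = y**2 + 6*y + 2 is on the left; area = ∫[-3,-2] (-(y**2 + 5*y + 6)) dy = 1/6.

1/6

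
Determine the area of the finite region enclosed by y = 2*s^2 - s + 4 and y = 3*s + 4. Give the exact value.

Set the curves equal: 2*s^2 - s + 4 = 3*s + 4, so 2*s^2 - 4*s = 0, which factors as 2*s*(s - 2) = 0. The curves meet at s = 0, 2.
On [0, 2], y = 3*s + 4 is on top; that piece has area ∫[0,2] (-(2*s^2 - 4*s)) ds = 8/3.

8/3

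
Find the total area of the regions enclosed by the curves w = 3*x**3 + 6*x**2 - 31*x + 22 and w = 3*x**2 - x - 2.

Set the curves equal: 3*x**3 + 6*x**2 - 31*x + 22 = 3*x**2 - x - 2, so 3*x**3 + 3*x**2 - 30*x + 24 = 0, which factors as 3*(x - 2)*(x - 1)*(x + 4) = 0. The curves meet at x = -4, 1, 2.
On [-4, 1], w = 3*x**3 + 6*x**2 - 31*x + 22 is on top; that piece has area ∫[-4,1] (3*x**3 + 3*x**2 - 30*x + 24) dx = 875/4.
On [1, 2], w = 3*x**2 - x - 2 is on top; that piece has area ∫[1,2] (-(3*x**3 + 3*x**2 - 30*x + 24)) dx = 11/4.
Total enclosed area = 875/4 + 11/4 = 443/2.

443/2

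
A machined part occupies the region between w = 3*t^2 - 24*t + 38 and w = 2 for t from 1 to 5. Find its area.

The difference (3*t^2 - 24*t + 38) - (2) = 3*t^2 - 24*t + 36 changes sign at t = 2 inside [1, 5], so split the integral there.
∫[1,2] (3*t^2 - 24*t + 36) dt = 7.
∫[2,5] (3*t^2 - 24*t + 36) dt = -27; the area of that piece is 27.
Total area = 7 + 27 = 34.

34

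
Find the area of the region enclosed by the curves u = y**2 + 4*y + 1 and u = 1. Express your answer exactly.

Both boundary curves give u as a function of y, so integrate with respect to y. Setting them equal: y**2 + 4*y = 0, i.e. y*(y + 4) = 0, so they meet at y = -4, 0.
For y in [-4, 0], u = y**2 + 4*y + 1 is on the left; area = ∫[-4,0] (-(y**2 + 4*y)) dy = 32/3.

32/3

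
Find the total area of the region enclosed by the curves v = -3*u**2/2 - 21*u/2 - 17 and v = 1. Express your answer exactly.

1/4

Set the curves equal: -3*u**2/2 - 21*u/2 - 17 = 1, so -3*u**2/2 - 21*u/2 - 18 = 0, which factors as -3*(u + 3)*(u + 4)/2 = 0. The curves meet at u = -4, -3.
On [-4, -3], v = -3*u**2/2 - 21*u/2 - 17 is on top; that piece has area ∫[-4,-3] (-3*u**2/2 - 21*u/2 - 18) du = 1/4.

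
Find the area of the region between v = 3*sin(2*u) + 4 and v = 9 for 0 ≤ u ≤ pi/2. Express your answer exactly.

On [0, pi/2], (3*sin(2*u) + 4) - (9) = 3*sin(2*u) - 5 is ≤ 0 throughout, so the area is a single integral of |3*sin(2*u) - 5|.
∫[0,pi/2] (3*sin(2*u) - 5) du = 3 - 5*pi/2; the area of that piece is -3 + 5*pi/2.

-3 + 5*pi/2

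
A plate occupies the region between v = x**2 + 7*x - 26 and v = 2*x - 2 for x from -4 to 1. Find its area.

On [-4, 1], (x**2 + 7*x - 26) - (2*x - 2) = x**2 + 5*x - 24 is ≤ 0 throughout, so the area is a single integral of |x**2 + 5*x - 24|.
∫[-4,1] (x**2 + 5*x - 24) dx = -815/6; the area of that piece is 815/6.

815/6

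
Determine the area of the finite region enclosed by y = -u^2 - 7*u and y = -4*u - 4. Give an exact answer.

125/6

Set the curves equal: -u^2 - 7*u = -4*u - 4, so -u^2 - 3*u + 4 = 0, which factors as -(u - 1)*(u + 4) = 0. The curves meet at u = -4, 1.
On [-4, 1], y = -u^2 - 7*u is on top; that piece has area ∫[-4,1] (-u^2 - 3*u + 4) du = 125/6.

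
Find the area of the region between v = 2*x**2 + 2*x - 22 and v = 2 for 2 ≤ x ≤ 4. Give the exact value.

14

The difference (2*x**2 + 2*x - 22) - (2) = 2*x**2 + 2*x - 24 changes sign at x = 3 inside [2, 4], so split the integral there.
∫[2,3] (2*x**2 + 2*x - 24) dx = -19/3; the area of that piece is 19/3.
∫[3,4] (2*x**2 + 2*x - 24) dx = 23/3.
Total area = 19/3 + 23/3 = 14.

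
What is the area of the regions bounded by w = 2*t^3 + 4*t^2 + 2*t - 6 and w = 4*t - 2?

37/6

Set the curves equal: 2*t^3 + 4*t^2 + 2*t - 6 = 4*t - 2, so 2*t^3 + 4*t^2 - 2*t - 4 = 0, which factors as 2*(t - 1)*(t + 1)*(t + 2) = 0. The curves meet at t = -2, -1, 1.
On [-2, -1], w = 2*t^3 + 4*t^2 + 2*t - 6 is on top; that piece has area ∫[-2,-1] (2*t^3 + 4*t^2 - 2*t - 4) dt = 5/6.
On [-1, 1], w = 4*t - 2 is on top; that piece has area ∫[-1,1] (-(2*t^3 + 4*t^2 - 2*t - 4)) dt = 16/3.
Total enclosed area = 5/6 + 16/3 = 37/6.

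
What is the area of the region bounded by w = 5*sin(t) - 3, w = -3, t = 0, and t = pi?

On [0, pi], (5*sin(t) - 3) - (-3) = 5*sin(t) is ≥ 0 throughout, so the area is a single integral of |5*sin(t)|.
∫[0,pi] (5*sin(t)) dt = 10.

10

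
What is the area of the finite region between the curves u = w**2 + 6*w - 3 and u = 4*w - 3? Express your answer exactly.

4/3

Both boundary curves give u as a function of w, so integrate with respect to w. Setting them equal: w**2 + 2*w = 0, i.e. w*(w + 2) = 0, so they meet at w = -2, 0.
For w in [-2, 0], u = w**2 + 6*w - 3 is on the left; area = ∫[-2,0] (-(w**2 + 2*w)) dw = 4/3.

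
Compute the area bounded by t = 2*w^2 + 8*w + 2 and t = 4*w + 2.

Both boundary curves give t as a function of w, so integrate with respect to w. Setting them equal: 2*w^2 + 4*w = 0, i.e. 2*w*(w + 2) = 0, so they meet at w = -2, 0.
For w in [-2, 0], t = 2*w^2 + 8*w + 2 is on the left; area = ∫[-2,0] (-(2*w^2 + 4*w)) dw = 8/3.

8/3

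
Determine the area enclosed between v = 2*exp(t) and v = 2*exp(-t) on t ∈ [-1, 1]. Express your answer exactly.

The difference (2*exp(t)) - (2*exp(-t)) = 2*exp(t) - 2*exp(-t) changes sign at t = 0 inside [-1, 1], so split the integral there.
∫[-1,0] (2*exp(t) - 2*exp(-t)) dt = -2*exp(1) - 2*exp(-1) + 4; the area of that piece is -4 + 2*exp(-1) + 2*exp(1).
∫[0,1] (2*exp(t) - 2*exp(-t)) dt = -4 + 2*exp(-1) + 2*exp(1).
Total area = (-4 + 2*exp(-1) + 2*exp(1)) + (-4 + 2*exp(-1) + 2*exp(1)) = -8 + 4*exp(-1) + 4*exp(1).

-8 + 4*exp(-1) + 4*exp(1)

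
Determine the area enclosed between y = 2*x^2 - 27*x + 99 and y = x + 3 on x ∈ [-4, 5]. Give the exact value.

864

On [-4, 5], (2*x^2 - 27*x + 99) - (x + 3) = 2*x^2 - 28*x + 96 is ≥ 0 throughout, so the area is a single integral of |2*x^2 - 28*x + 96|.
∫[-4,5] (2*x^2 - 28*x + 96) dx = 864.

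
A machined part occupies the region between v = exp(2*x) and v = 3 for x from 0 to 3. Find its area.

-23/2 + 3*log(3) + exp(6)/2

The difference (exp(2*x)) - (3) = exp(2*x) - 3 changes sign at x = log(3)/2 inside [0, 3], so split the integral there.
∫[0,log(3)/2] (exp(2*x) - 3) dx = 1 - 3*log(3)/2; the area of that piece is -1 + 3*log(3)/2.
∫[log(3)/2,3] (exp(2*x) - 3) dx = -21/2 + 3*log(3)/2 + exp(6)/2.
Total area = (-1 + 3*log(3)/2) + (-21/2 + 3*log(3)/2 + exp(6)/2) = -23/2 + 3*log(3) + exp(6)/2.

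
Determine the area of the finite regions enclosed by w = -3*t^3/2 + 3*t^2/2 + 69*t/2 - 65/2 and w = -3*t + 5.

Set the curves equal: -3*t^3/2 + 3*t^2/2 + 69*t/2 - 65/2 = -3*t + 5, so -3*t^3/2 + 3*t^2/2 + 75*t/2 - 75/2 = 0, which factors as -3*(t - 5)*(t - 1)*(t + 5)/2 = 0. The curves meet at t = -5, 1, 5.
On [-5, 1], w = -3*t + 5 is on top; that piece has area ∫[-5,1] (-(-3*t^3/2 + 3*t^2/2 + 75*t/2 - 75/2)) dt = 378.
On [1, 5], w = -3*t^3/2 + 3*t^2/2 + 69*t/2 - 65/2 is on top; that piece has area ∫[1,5] (-3*t^3/2 + 3*t^2/2 + 75*t/2 - 75/2) dt = 128.
Total enclosed area = 378 + 128 = 506.

506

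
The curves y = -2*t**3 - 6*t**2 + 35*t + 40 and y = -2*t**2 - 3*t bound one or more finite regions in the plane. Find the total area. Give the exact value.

Set the curves equal: -2*t**3 - 6*t**2 + 35*t + 40 = -2*t**2 - 3*t, so -2*t**3 - 4*t**2 + 38*t + 40 = 0, which factors as -2*(t - 4)*(t + 1)*(t + 5) = 0. The curves meet at t = -5, -1, 4.
On [-5, -1], y = -2*t**2 - 3*t is on top; that piece has area ∫[-5,-1] (-(-2*t**3 - 4*t**2 + 38*t + 40)) dt = 448/3.
On [-1, 4], y = -2*t**3 - 6*t**2 + 35*t + 40 is on top; that piece has area ∫[-1,4] (-2*t**3 - 4*t**2 + 38*t + 40) dt = 1625/6.
Total enclosed area = 448/3 + 1625/6 = 2521/6.

2521/6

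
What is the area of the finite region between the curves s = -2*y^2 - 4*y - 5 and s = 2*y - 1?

Both boundary curves give s as a function of y, so integrate with respect to y. Setting them equal: -2*y^2 - 6*y - 4 = 0, i.e. -2*(y + 1)*(y + 2) = 0, so they meet at y = -2, -1.
For y in [-2, -1], s = -2*y^2 - 4*y - 5 is on the right; area = ∫[-2,-1] (-2*y^2 - 6*y - 4) dy = 1/3.

1/3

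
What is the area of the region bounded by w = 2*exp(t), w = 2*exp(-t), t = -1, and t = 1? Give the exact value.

The difference (2*exp(t)) - (2*exp(-t)) = 2*exp(t) - 2*exp(-t) changes sign at t = 0 inside [-1, 1], so split the integral there.
∫[-1,0] (2*exp(t) - 2*exp(-t)) dt = -2*exp(1) - 2*exp(-1) + 4; the area of that piece is -4 + 2*exp(-1) + 2*exp(1).
∫[0,1] (2*exp(t) - 2*exp(-t)) dt = -4 + 2*exp(-1) + 2*exp(1).
Total area = (-4 + 2*exp(-1) + 2*exp(1)) + (-4 + 2*exp(-1) + 2*exp(1)) = -8 + 4*exp(-1) + 4*exp(1).

-8 + 4*exp(-1) + 4*exp(1)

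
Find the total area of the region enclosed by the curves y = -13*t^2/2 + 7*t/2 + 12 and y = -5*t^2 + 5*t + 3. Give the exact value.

125/4

Set the curves equal: -13*t^2/2 + 7*t/2 + 12 = -5*t^2 + 5*t + 3, so -3*t^2/2 - 3*t/2 + 9 = 0, which factors as -3*(t - 2)*(t + 3)/2 = 0. The curves meet at t = -3, 2.
On [-3, 2], y = -13*t^2/2 + 7*t/2 + 12 is on top; that piece has area ∫[-3,2] (-3*t^2/2 - 3*t/2 + 9) dt = 125/4.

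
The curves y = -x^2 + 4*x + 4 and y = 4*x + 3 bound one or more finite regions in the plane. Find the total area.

Set the curves equal: -x^2 + 4*x + 4 = 4*x + 3, so -x^2 + 1 = 0, which factors as -(x - 1)*(x + 1) = 0. The curves meet at x = -1, 1.
On [-1, 1], y = -x^2 + 4*x + 4 is on top; that piece has area ∫[-1,1] (-x^2 + 1) dx = 4/3.

4/3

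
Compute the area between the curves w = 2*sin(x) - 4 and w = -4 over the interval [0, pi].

On [0, pi], (2*sin(x) - 4) - (-4) = 2*sin(x) is ≥ 0 throughout, so the area is a single integral of |2*sin(x)|.
∫[0,pi] (2*sin(x)) dx = 4.

4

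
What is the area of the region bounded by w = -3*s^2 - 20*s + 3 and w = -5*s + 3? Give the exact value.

125/2

Set the curves equal: -3*s^2 - 20*s + 3 = -5*s + 3, so -3*s^2 - 15*s = 0, which factors as -3*s*(s + 5) = 0. The curves meet at s = -5, 0.
On [-5, 0], w = -3*s^2 - 20*s + 3 is on top; that piece has area ∫[-5,0] (-3*s^2 - 15*s) ds = 125/2.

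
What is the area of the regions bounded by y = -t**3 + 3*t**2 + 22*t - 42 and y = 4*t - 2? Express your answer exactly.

Set the curves equal: -t**3 + 3*t**2 + 22*t - 42 = 4*t - 2, so -t**3 + 3*t**2 + 18*t - 40 = 0, which factors as -(t - 5)*(t - 2)*(t + 4) = 0. The curves meet at t = -4, 2, 5.
On [-4, 2], y = 4*t - 2 is on top; that piece has area ∫[-4,2] (-(-t**3 + 3*t**2 + 18*t - 40)) dt = 216.
On [2, 5], y = -t**3 + 3*t**2 + 22*t - 42 is on top; that piece has area ∫[2,5] (-t**3 + 3*t**2 + 18*t - 40) dt = 135/4.
Total enclosed area = 216 + 135/4 = 999/4.

999/4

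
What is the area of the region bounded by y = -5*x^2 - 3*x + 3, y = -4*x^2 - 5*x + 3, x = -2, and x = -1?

16/3

On [-2, -1], (-5*x^2 - 3*x + 3) - (-4*x^2 - 5*x + 3) = -x^2 + 2*x is ≤ 0 throughout, so the area is a single integral of |-x^2 + 2*x|.
∫[-2,-1] (-x^2 + 2*x) dx = -16/3; the area of that piece is 16/3.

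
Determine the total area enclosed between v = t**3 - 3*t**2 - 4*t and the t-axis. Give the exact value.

The curve meets the t-axis where t**3 - 3*t**2 - 4*t = 0, i.e. t*(t - 4)*(t + 1) = 0, at t = -1, 0, 4.
On [-1, 0] the curve lies above the axis; ∫[-1,0] (t**3 - 3*t**2 - 4*t) dt = 3/4, giving area 3/4.
On [0, 4] the curve lies below the axis; ∫[0,4] (t**3 - 3*t**2 - 4*t) dt = -32, giving area 32.
Total area = 3/4 + 32 = 131/4.

131/4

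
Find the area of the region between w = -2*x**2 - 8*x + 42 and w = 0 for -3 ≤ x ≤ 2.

620/3

On [-3, 2], (-2*x**2 - 8*x + 42) - (0) = -2*x**2 - 8*x + 42 is ≥ 0 throughout, so the area is a single integral of |-2*x**2 - 8*x + 42|.
∫[-3,2] (-2*x**2 - 8*x + 42) dx = 620/3.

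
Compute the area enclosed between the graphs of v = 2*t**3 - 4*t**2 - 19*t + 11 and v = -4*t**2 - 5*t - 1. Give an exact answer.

Set the curves equal: 2*t**3 - 4*t**2 - 19*t + 11 = -4*t**2 - 5*t - 1, so 2*t**3 - 14*t + 12 = 0, which factors as 2*(t - 2)*(t - 1)*(t + 3) = 0. The curves meet at t = -3, 1, 2.
On [-3, 1], v = 2*t**3 - 4*t**2 - 19*t + 11 is on top; that piece has area ∫[-3,1] (2*t**3 - 14*t + 12) dt = 64.
On [1, 2], v = -4*t**2 - 5*t - 1 is on top; that piece has area ∫[1,2] (-(2*t**3 - 14*t + 12)) dt = 3/2.
Total enclosed area = 64 + 3/2 = 131/2.

131/2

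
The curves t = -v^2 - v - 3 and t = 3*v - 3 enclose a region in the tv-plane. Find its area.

32/3

Both boundary curves give t as a function of v, so integrate with respect to v. Setting them equal: -v^2 - 4*v = 0, i.e. -v*(v + 4) = 0, so they meet at v = -4, 0.
For v in [-4, 0], t = -v^2 - v - 3 is on the right; area = ∫[-4,0] (-v^2 - 4*v) dv = 32/3.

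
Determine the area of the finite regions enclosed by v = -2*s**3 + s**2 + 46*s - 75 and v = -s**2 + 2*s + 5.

3901/6

Set the curves equal: -2*s**3 + s**2 + 46*s - 75 = -s**2 + 2*s + 5, so -2*s**3 + 2*s**2 + 44*s - 80 = 0, which factors as -2*(s - 4)*(s - 2)*(s + 5) = 0. The curves meet at s = -5, 2, 4.
On [-5, 2], v = -s**2 + 2*s + 5 is on top; that piece has area ∫[-5,2] (-(-2*s**3 + 2*s**2 + 44*s - 80)) ds = 3773/6.
On [2, 4], v = -2*s**3 + s**2 + 46*s - 75 is on top; that piece has area ∫[2,4] (-2*s**3 + 2*s**2 + 44*s - 80) ds = 64/3.
Total enclosed area = 3773/6 + 64/3 = 3901/6.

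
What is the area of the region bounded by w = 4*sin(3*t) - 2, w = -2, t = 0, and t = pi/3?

8/3

On [0, pi/3], (4*sin(3*t) - 2) - (-2) = 4*sin(3*t) is ≥ 0 throughout, so the area is a single integral of |4*sin(3*t)|.
∫[0,pi/3] (4*sin(3*t)) dt = 8/3.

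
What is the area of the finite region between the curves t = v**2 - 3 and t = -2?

4/3

Both boundary curves give t as a function of v, so integrate with respect to v. Setting them equal: v**2 - 1 = 0, i.e. (v - 1)*(v + 1) = 0, so they meet at v = -1, 1.
For v in [-1, 1], t = v**2 - 3 is on the left; area = ∫[-1,1] (-(v**2 - 1)) dv = 4/3.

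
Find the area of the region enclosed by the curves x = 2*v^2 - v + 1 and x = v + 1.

1/3

Both boundary curves give x as a function of v, so integrate with respect to v. Setting them equal: 2*v^2 - 2*v = 0, i.e. 2*v*(v - 1) = 0, so they meet at v = 0, 1.
For v in [0, 1], x = 2*v^2 - v + 1 is on the left; area = ∫[0,1] (-(2*v^2 - 2*v)) dv = 1/3.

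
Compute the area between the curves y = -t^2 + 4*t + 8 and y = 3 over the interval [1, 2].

26/3

On [1, 2], (-t^2 + 4*t + 8) - (3) = -t^2 + 4*t + 5 is ≥ 0 throughout, so the area is a single integral of |-t^2 + 4*t + 5|.
∫[1,2] (-t^2 + 4*t + 5) dt = 26/3.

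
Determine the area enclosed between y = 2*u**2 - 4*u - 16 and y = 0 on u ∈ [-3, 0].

76/3

The difference (2*u**2 - 4*u - 16) - (0) = 2*u**2 - 4*u - 16 changes sign at u = -2 inside [-3, 0], so split the integral there.
∫[-3,-2] (2*u**2 - 4*u - 16) du = 20/3.
∫[-2,0] (2*u**2 - 4*u - 16) du = -56/3; the area of that piece is 56/3.
Total area = 20/3 + 56/3 = 76/3.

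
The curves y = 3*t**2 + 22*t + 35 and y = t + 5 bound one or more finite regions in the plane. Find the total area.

Set the curves equal: 3*t**2 + 22*t + 35 = t + 5, so 3*t**2 + 21*t + 30 = 0, which factors as 3*(t + 2)*(t + 5) = 0. The curves meet at t = -5, -2.
On [-5, -2], y = t + 5 is on top; that piece has area ∫[-5,-2] (-(3*t**2 + 21*t + 30)) dt = 27/2.

27/2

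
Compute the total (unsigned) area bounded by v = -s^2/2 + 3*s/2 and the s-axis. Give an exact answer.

The curve meets the s-axis where -s^2/2 + 3*s/2 = 0, i.e. -s*(s - 3)/2 = 0, at s = 0, 3.
On [0, 3] the curve lies above the axis; ∫[0,3] (-s^2/2 + 3*s/2) ds = 9/4, giving area 9/4.

9/4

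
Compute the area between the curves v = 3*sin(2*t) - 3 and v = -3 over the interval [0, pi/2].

On [0, pi/2], (3*sin(2*t) - 3) - (-3) = 3*sin(2*t) is ≥ 0 throughout, so the area is a single integral of |3*sin(2*t)|.
∫[0,pi/2] (3*sin(2*t)) dt = 3.

3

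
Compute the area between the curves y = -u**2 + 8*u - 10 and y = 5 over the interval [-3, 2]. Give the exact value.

320/3

On [-3, 2], (-u**2 + 8*u - 10) - (5) = -u**2 + 8*u - 15 is ≤ 0 throughout, so the area is a single integral of |-u**2 + 8*u - 15|.
∫[-3,2] (-u**2 + 8*u - 15) du = -320/3; the area of that piece is 320/3.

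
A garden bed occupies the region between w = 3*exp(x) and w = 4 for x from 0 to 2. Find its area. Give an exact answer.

-13 - 8*log(3) + 16*log(2) + 3*exp(2)

The difference (3*exp(x)) - (4) = 3*exp(x) - 4 changes sign at x = log(4/3) inside [0, 2], so split the integral there.
∫[0,log(4/3)] (3*exp(x) - 4) dx = log(81/256) + 1; the area of that piece is -1 + log(256/81).
∫[log(4/3),2] (3*exp(x) - 4) dx = -12 - 4*log(3) + 8*log(2) + 3*exp(2).
Total area = (-1 + log(256/81)) + (-12 - 4*log(3) + 8*log(2) + 3*exp(2)) = -13 - 8*log(3) + 16*log(2) + 3*exp(2).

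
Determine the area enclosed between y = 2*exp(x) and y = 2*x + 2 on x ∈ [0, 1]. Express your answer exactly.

On [0, 1], (2*exp(x)) - (2*x + 2) = -2*x + 2*exp(x) - 2 is ≥ 0 throughout, so the area is a single integral of |-2*x + 2*exp(x) - 2|.
∫[0,1] (-2*x + 2*exp(x) - 2) dx = -5 + 2*exp(1).

-5 + 2*exp(1)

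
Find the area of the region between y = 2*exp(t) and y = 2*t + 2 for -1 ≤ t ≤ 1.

-4 - 2*exp(-1) + 2*exp(1)

On [-1, 1], (2*exp(t)) - (2*t + 2) = -2*t + 2*exp(t) - 2 is ≥ 0 throughout, so the area is a single integral of |-2*t + 2*exp(t) - 2|.
∫[-1,1] (-2*t + 2*exp(t) - 2) dt = -4 - 2*exp(-1) + 2*exp(1).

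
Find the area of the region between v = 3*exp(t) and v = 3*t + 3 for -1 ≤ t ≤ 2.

On [-1, 2], (3*exp(t)) - (3*t + 3) = -3*t + 3*exp(t) - 3 is ≥ 0 throughout, so the area is a single integral of |-3*t + 3*exp(t) - 3|.
∫[-1,2] (-3*t + 3*exp(t) - 3) dt = -27/2 - 3*exp(-1) + 3*exp(2).

-27/2 - 3*exp(-1) + 3*exp(2)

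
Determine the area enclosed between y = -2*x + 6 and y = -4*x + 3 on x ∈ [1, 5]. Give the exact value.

36

On [1, 5], (-2*x + 6) - (-4*x + 3) = 2*x + 3 is ≥ 0 throughout, so the area is a single integral of |2*x + 3|.
∫[1,5] (2*x + 3) dx = 36.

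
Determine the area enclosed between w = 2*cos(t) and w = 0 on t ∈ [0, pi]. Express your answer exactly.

The difference (2*cos(t)) - (0) = 2*cos(t) changes sign at t = pi/2 inside [0, pi], so split the integral there.
∫[0,pi/2] (2*cos(t)) dt = 2.
∫[pi/2,pi] (2*cos(t)) dt = -2; the area of that piece is 2.
Total area = 2 + 2 = 4.

4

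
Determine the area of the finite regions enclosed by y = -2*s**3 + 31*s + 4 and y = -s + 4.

Set the curves equal: -2*s**3 + 31*s + 4 = -s + 4, so -2*s**3 + 32*s = 0, which factors as -2*s*(s - 4)*(s + 4) = 0. The curves meet at s = -4, 0, 4.
On [-4, 0], y = -s + 4 is on top; that piece has area ∫[-4,0] (-(-2*s**3 + 32*s)) ds = 128.
On [0, 4], y = -2*s**3 + 31*s + 4 is on top; that piece has area ∫[0,4] (-2*s**3 + 32*s) ds = 128.
Total enclosed area = 128 + 128 = 256.

256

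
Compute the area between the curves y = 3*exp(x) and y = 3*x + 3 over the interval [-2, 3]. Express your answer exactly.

-45/2 - 3*exp(-2) + 3*exp(3)

On [-2, 3], (3*exp(x)) - (3*x + 3) = -3*x + 3*exp(x) - 3 is ≥ 0 throughout, so the area is a single integral of |-3*x + 3*exp(x) - 3|.
∫[-2,3] (-3*x + 3*exp(x) - 3) dx = -45/2 - 3*exp(-2) + 3*exp(3).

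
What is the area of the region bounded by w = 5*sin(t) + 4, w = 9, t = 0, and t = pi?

On [0, pi], (5*sin(t) + 4) - (9) = 5*sin(t) - 5 is ≤ 0 throughout, so the area is a single integral of |5*sin(t) - 5|.
∫[0,pi] (5*sin(t) - 5) dt = 10 - 5*pi; the area of that piece is -10 + 5*pi.

-10 + 5*pi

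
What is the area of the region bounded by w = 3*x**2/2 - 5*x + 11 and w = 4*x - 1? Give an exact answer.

2

Set the curves equal: 3*x**2/2 - 5*x + 11 = 4*x - 1, so 3*x**2/2 - 9*x + 12 = 0, which factors as 3*(x - 4)*(x - 2)/2 = 0. The curves meet at x = 2, 4.
On [2, 4], w = 4*x - 1 is on top; that piece has area ∫[2,4] (-(3*x**2/2 - 9*x + 12)) dx = 2.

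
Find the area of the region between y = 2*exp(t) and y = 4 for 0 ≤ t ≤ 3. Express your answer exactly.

The difference (2*exp(t)) - (4) = 2*exp(t) - 4 changes sign at t = log(2) inside [0, 3], so split the integral there.
∫[0,log(2)] (2*exp(t) - 4) dt = 2 - log(16); the area of that piece is -2 + log(16).
∫[log(2),3] (2*exp(t) - 4) dt = -16 + 4*log(2) + 2*exp(3).
Total area = (-2 + log(16)) + (-16 + 4*log(2) + 2*exp(3)) = -18 + 8*log(2) + 2*exp(3).

-18 + 8*log(2) + 2*exp(3)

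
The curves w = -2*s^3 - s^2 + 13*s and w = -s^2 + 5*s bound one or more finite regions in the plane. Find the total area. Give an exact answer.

Set the curves equal: -2*s^3 - s^2 + 13*s = -s^2 + 5*s, so -2*s^3 + 8*s = 0, which factors as -2*s*(s - 2)*(s + 2) = 0. The curves meet at s = -2, 0, 2.
On [-2, 0], w = -s^2 + 5*s is on top; that piece has area ∫[-2,0] (-(-2*s^3 + 8*s)) ds = 8.
On [0, 2], w = -2*s^3 - s^2 + 13*s is on top; that piece has area ∫[0,2] (-2*s^3 + 8*s) ds = 8.
Total enclosed area = 8 + 8 = 16.

16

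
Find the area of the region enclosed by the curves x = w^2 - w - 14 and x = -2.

Both boundary curves give x as a function of w, so integrate with respect to w. Setting them equal: w^2 - w - 12 = 0, i.e. (w - 4)*(w + 3) = 0, so they meet at w = -3, 4.
For w in [-3, 4], x = w^2 - w - 14 is on the left; area = ∫[-3,4] (-(w^2 - w - 12)) dw = 343/6.

343/6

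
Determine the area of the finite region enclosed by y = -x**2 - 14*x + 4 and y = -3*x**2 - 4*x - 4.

9

Set the curves equal: -x**2 - 14*x + 4 = -3*x**2 - 4*x - 4, so 2*x**2 - 10*x + 8 = 0, which factors as 2*(x - 4)*(x - 1) = 0. The curves meet at x = 1, 4.
On [1, 4], y = -3*x**2 - 4*x - 4 is on top; that piece has area ∫[1,4] (-(2*x**2 - 10*x + 8)) dx = 9.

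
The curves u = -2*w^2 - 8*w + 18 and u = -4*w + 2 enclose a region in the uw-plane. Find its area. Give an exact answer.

Both boundary curves give u as a function of w, so integrate with respect to w. Setting them equal: -2*w^2 - 4*w + 16 = 0, i.e. -2*(w - 2)*(w + 4) = 0, so they meet at w = -4, 2.
For w in [-4, 2], u = -2*w^2 - 8*w + 18 is on the right; area = ∫[-4,2] (-2*w^2 - 4*w + 16) dw = 72.

72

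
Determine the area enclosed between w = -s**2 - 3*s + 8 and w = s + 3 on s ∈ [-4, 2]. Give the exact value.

The difference (-s**2 - 3*s + 8) - (s + 3) = -s**2 - 4*s + 5 changes sign at s = 1 inside [-4, 2], so split the integral there.
∫[-4,1] (-s**2 - 4*s + 5) ds = 100/3.
∫[1,2] (-s**2 - 4*s + 5) ds = -10/3; the area of that piece is 10/3.
Total area = 100/3 + 10/3 = 110/3.

110/3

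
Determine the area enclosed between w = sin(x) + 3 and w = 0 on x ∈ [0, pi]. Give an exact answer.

2 + 3*pi

On [0, pi], (sin(x) + 3) - (0) = sin(x) + 3 is ≥ 0 throughout, so the area is a single integral of |sin(x) + 3|.
∫[0,pi] (sin(x) + 3) dx = 2 + 3*pi.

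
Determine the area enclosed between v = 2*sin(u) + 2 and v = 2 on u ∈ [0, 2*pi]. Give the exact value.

8

The difference (2*sin(u) + 2) - (2) = 2*sin(u) changes sign at u = pi inside [0, 2*pi], so split the integral there.
∫[0,pi] (2*sin(u)) du = 4.
∫[pi,2*pi] (2*sin(u)) du = -4; the area of that piece is 4.
Total area = 4 + 4 = 8.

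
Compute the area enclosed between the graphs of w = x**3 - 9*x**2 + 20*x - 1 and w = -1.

Set the curves equal: x**3 - 9*x**2 + 20*x - 1 = -1, so x**3 - 9*x**2 + 20*x = 0, which factors as x*(x - 5)*(x - 4) = 0. The curves meet at x = 0, 4, 5.
On [0, 4], w = x**3 - 9*x**2 + 20*x - 1 is on top; that piece has area ∫[0,4] (x**3 - 9*x**2 + 20*x) dx = 32.
On [4, 5], w = -1 is on top; that piece has area ∫[4,5] (-(x**3 - 9*x**2 + 20*x)) dx = 3/4.
Total enclosed area = 32 + 3/4 = 131/4.

131/4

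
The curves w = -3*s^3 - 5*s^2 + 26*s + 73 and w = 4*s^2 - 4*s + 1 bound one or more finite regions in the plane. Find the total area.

Set the curves equal: -3*s^3 - 5*s^2 + 26*s + 73 = 4*s^2 - 4*s + 1, so -3*s^3 - 9*s^2 + 30*s + 72 = 0, which factors as -3*(s - 3)*(s + 2)*(s + 4) = 0. The curves meet at s = -4, -2, 3.
On [-4, -2], w = 4*s^2 - 4*s + 1 is on top; that piece has area ∫[-4,-2] (-(-3*s^3 - 9*s^2 + 30*s + 72)) ds = 24.
On [-2, 3], w = -3*s^3 - 5*s^2 + 26*s + 73 is on top; that piece has area ∫[-2,3] (-3*s^3 - 9*s^2 + 30*s + 72) ds = 1125/4.
Total enclosed area = 24 + 1125/4 = 1221/4.

1221/4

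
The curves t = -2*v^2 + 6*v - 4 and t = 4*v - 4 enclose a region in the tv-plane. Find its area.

1/3

Both boundary curves give t as a function of v, so integrate with respect to v. Setting them equal: -2*v^2 + 2*v = 0, i.e. -2*v*(v - 1) = 0, so they meet at v = 0, 1.
For v in [0, 1], t = -2*v^2 + 6*v - 4 is on the right; area = ∫[0,1] (-2*v^2 + 2*v) dv = 1/3.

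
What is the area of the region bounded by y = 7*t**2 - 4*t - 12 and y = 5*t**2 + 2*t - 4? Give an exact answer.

Set the curves equal: 7*t**2 - 4*t - 12 = 5*t**2 + 2*t - 4, so 2*t**2 - 6*t - 8 = 0, which factors as 2*(t - 4)*(t + 1) = 0. The curves meet at t = -1, 4.
On [-1, 4], y = 5*t**2 + 2*t - 4 is on top; that piece has area ∫[-1,4] (-(2*t**2 - 6*t - 8)) dt = 125/3.

125/3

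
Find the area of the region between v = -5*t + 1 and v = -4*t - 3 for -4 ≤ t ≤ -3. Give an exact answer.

15/2

On [-4, -3], (-5*t + 1) - (-4*t - 3) = -t + 4 is ≥ 0 throughout, so the area is a single integral of |-t + 4|.
∫[-4,-3] (-t + 4) dt = 15/2.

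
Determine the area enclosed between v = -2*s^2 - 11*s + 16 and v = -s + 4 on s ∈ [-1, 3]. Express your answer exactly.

The difference (-2*s^2 - 11*s + 16) - (-s + 4) = -2*s^2 - 10*s + 12 changes sign at s = 1 inside [-1, 3], so split the integral there.
∫[-1,1] (-2*s^2 - 10*s + 12) ds = 68/3.
∫[1,3] (-2*s^2 - 10*s + 12) ds = -100/3; the area of that piece is 100/3.
Total area = 68/3 + 100/3 = 56.

56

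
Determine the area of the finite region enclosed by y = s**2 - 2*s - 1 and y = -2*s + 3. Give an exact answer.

32/3

Set the curves equal: s**2 - 2*s - 1 = -2*s + 3, so s**2 - 4 = 0, which factors as (s - 2)*(s + 2) = 0. The curves meet at s = -2, 2.
On [-2, 2], y = -2*s + 3 is on top; that piece has area ∫[-2,2] (-(s**2 - 4)) ds = 32/3.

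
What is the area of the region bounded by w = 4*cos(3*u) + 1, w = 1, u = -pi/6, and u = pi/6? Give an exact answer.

On [-pi/6, pi/6], (4*cos(3*u) + 1) - (1) = 4*cos(3*u) is ≥ 0 throughout, so the area is a single integral of |4*cos(3*u)|.
∫[-pi/6,pi/6] (4*cos(3*u)) du = 8/3.

8/3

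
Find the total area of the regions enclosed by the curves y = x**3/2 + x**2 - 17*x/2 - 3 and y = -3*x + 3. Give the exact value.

937/24

Set the curves equal: x**3/2 + x**2 - 17*x/2 - 3 = -3*x + 3, so x**3/2 + x**2 - 11*x/2 - 6 = 0, which factors as (x - 3)*(x + 1)*(x + 4)/2 = 0. The curves meet at x = -4, -1, 3.
On [-4, -1], y = x**3/2 + x**2 - 17*x/2 - 3 is on top; that piece has area ∫[-4,-1] (x**3/2 + x**2 - 11*x/2 - 6) dx = 99/8.
On [-1, 3], y = -3*x + 3 is on top; that piece has area ∫[-1,3] (-(x**3/2 + x**2 - 11*x/2 - 6)) dx = 80/3.
Total enclosed area = 99/8 + 80/3 = 937/24.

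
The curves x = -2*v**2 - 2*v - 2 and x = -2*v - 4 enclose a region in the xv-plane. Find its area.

Both boundary curves give x as a function of v, so integrate with respect to v. Setting them equal: -2*v**2 + 2 = 0, i.e. -2*(v - 1)*(v + 1) = 0, so they meet at v = -1, 1.
For v in [-1, 1], x = -2*v**2 - 2*v - 2 is on the right; area = ∫[-1,1] (-2*v**2 + 2) dv = 8/3.

8/3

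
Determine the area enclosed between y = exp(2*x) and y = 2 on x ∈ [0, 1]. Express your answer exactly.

The difference (exp(2*x)) - (2) = exp(2*x) - 2 changes sign at x = log(2)/2 inside [0, 1], so split the integral there.
∫[0,log(2)/2] (exp(2*x) - 2) dx = 1/2 - log(2); the area of that piece is -1/2 + log(2).
∫[log(2)/2,1] (exp(2*x) - 2) dx = -3 + log(2) + exp(2)/2.
Total area = (-1/2 + log(2)) + (-3 + log(2) + exp(2)/2) = -7/2 + 2*log(2) + exp(2)/2.

-7/2 + 2*log(2) + exp(2)/2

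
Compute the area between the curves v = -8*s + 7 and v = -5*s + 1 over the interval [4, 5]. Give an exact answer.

On [4, 5], (-8*s + 7) - (-5*s + 1) = -3*s + 6 is ≤ 0 throughout, so the area is a single integral of |-3*s + 6|.
∫[4,5] (-3*s + 6) ds = -15/2; the area of that piece is 15/2.

15/2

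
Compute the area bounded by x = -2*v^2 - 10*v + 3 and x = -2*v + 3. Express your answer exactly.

Both boundary curves give x as a function of v, so integrate with respect to v. Setting them equal: -2*v^2 - 8*v = 0, i.e. -2*v*(v + 4) = 0, so they meet at v = -4, 0.
For v in [-4, 0], x = -2*v^2 - 10*v + 3 is on the right; area = ∫[-4,0] (-2*v^2 - 8*v) dv = 64/3.

64/3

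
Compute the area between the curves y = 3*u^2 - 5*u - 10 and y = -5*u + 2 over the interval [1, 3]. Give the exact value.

12

The difference (3*u^2 - 5*u - 10) - (-5*u + 2) = 3*u^2 - 12 changes sign at u = 2 inside [1, 3], so split the integral there.
∫[1,2] (3*u^2 - 12) du = -5; the area of that piece is 5.
∫[2,3] (3*u^2 - 12) du = 7.
Total area = 5 + 7 = 12.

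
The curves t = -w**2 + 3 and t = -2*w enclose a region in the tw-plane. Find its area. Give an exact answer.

32/3

Both boundary curves give t as a function of w, so integrate with respect to w. Setting them equal: -w**2 + 2*w + 3 = 0, i.e. -(w - 3)*(w + 1) = 0, so they meet at w = -1, 3.
For w in [-1, 3], t = -w**2 + 3 is on the right; area = ∫[-1,3] (-w**2 + 2*w + 3) dw = 32/3.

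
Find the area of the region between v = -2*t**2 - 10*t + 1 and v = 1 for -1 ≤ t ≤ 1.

The difference (-2*t**2 - 10*t + 1) - (1) = -2*t**2 - 10*t changes sign at t = 0 inside [-1, 1], so split the integral there.
∫[-1,0] (-2*t**2 - 10*t) dt = 13/3.
∫[0,1] (-2*t**2 - 10*t) dt = -17/3; the area of that piece is 17/3.
Total area = 13/3 + 17/3 = 10.

10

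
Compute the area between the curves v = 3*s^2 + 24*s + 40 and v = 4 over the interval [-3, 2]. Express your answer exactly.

165

The difference (3*s^2 + 24*s + 40) - (4) = 3*s^2 + 24*s + 36 changes sign at s = -2 inside [-3, 2], so split the integral there.
∫[-3,-2] (3*s^2 + 24*s + 36) ds = -5; the area of that piece is 5.
∫[-2,2] (3*s^2 + 24*s + 36) ds = 160.
Total area = 5 + 160 = 165.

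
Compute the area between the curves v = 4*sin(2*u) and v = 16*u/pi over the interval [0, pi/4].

On [0, pi/4], (4*sin(2*u)) - (16*u/pi) = -16*u/pi + 4*sin(2*u) is ≥ 0 throughout, so the area is a single integral of |-16*u/pi + 4*sin(2*u)|.
∫[0,pi/4] (-16*u/pi + 4*sin(2*u)) du = 2 - pi/2.

2 - pi/2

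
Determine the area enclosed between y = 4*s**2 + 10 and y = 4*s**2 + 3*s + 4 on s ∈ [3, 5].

12

On [3, 5], (4*s**2 + 10) - (4*s**2 + 3*s + 4) = -3*s + 6 is ≤ 0 throughout, so the area is a single integral of |-3*s + 6|.
∫[3,5] (-3*s + 6) ds = -12; the area of that piece is 12.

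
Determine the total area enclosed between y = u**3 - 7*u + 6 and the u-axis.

131/4

The curve meets the u-axis where u**3 - 7*u + 6 = 0, i.e. (u - 2)*(u - 1)*(u + 3) = 0, at u = -3, 1, 2.
On [-3, 1] the curve lies above the axis; ∫[-3,1] (u**3 - 7*u + 6) du = 32, giving area 32.
On [1, 2] the curve lies below the axis; ∫[1,2] (u**3 - 7*u + 6) du = -3/4, giving area 3/4.
Total area = 32 + 3/4 = 131/4.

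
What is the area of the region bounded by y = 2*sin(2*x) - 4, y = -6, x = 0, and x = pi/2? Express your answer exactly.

2 + pi

On [0, pi/2], (2*sin(2*x) - 4) - (-6) = 2*sin(2*x) + 2 is ≥ 0 throughout, so the area is a single integral of |2*sin(2*x) + 2|.
∫[0,pi/2] (2*sin(2*x) + 2) dx = 2 + pi.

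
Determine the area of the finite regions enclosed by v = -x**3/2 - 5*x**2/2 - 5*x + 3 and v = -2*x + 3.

Set the curves equal: -x**3/2 - 5*x**2/2 - 5*x + 3 = -2*x + 3, so -x**3/2 - 5*x**2/2 - 3*x = 0, which factors as -x*(x + 2)*(x + 3)/2 = 0. The curves meet at x = -3, -2, 0.
On [-3, -2], v = -2*x + 3 is on top; that piece has area ∫[-3,-2] (-(-x**3/2 - 5*x**2/2 - 3*x)) dx = 5/24.
On [-2, 0], v = -x**3/2 - 5*x**2/2 - 5*x + 3 is on top; that piece has area ∫[-2,0] (-x**3/2 - 5*x**2/2 - 3*x) dx = 4/3.
Total enclosed area = 5/24 + 4/3 = 37/24.

37/24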